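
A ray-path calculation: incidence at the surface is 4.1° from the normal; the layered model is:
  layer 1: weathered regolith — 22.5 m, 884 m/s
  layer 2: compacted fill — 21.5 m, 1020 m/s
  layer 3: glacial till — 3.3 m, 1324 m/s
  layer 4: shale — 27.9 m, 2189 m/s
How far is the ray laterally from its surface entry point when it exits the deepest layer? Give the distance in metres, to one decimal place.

8.8 m

Ray parameter p = sin 4.1° / 884 m/s = 8.0879e-05 s/m.
Layer 1: θ = 4.10°; offset = 22.5·tan 4.10° = 1.613 m.
Layer 2: sin θ = p·1020 = 0.0825 → θ = 4.73°; offset = 21.5·tan 4.73° = 1.780 m.
Layer 3: sin θ = p·1324 = 0.1071 → θ = 6.15°; offset = 3.3·tan 6.15° = 0.355 m.
Layer 4: sin θ = p·2189 = 0.1770 → θ = 10.20°; offset = 27.9·tan 10.20° = 5.019 m.
Σ offsets = 8.767 m.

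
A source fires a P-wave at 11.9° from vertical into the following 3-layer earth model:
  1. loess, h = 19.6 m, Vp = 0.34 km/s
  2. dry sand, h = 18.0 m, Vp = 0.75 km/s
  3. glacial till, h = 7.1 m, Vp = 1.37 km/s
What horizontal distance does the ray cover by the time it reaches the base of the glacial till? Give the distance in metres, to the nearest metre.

24 m

Ray parameter p = sin 11.9° / 0.34 km/s = 6.0648e-01 s/km.
Layer 1: θ = 11.90°; offset = 19.6·tan 11.90° = 4.130 m.
Layer 2: sin θ = p·0.75 = 0.4549 → θ = 27.06°; offset = 18.0·tan 27.06° = 9.194 m.
Layer 3: sin θ = p·1.37 = 0.8309 → θ = 56.19°; offset = 7.1·tan 56.19° = 10.602 m.
Σ offsets = 23.926 m.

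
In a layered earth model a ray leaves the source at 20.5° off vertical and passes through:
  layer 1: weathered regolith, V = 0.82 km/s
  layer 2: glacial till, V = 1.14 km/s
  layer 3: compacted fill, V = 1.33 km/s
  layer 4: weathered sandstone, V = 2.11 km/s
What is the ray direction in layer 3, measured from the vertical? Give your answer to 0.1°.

34.6°

Ray parameter p = sin 20.5° / 0.82 = 4.2708e-01 s/km.
sin θ_3 = p·V_3 = 4.2708e-01 × 1.33 = 0.5680.
θ_3 = 34.61° from the vertical.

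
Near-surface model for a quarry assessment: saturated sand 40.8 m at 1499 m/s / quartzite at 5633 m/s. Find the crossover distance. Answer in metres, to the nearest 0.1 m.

x_cross = 2h·√((V₂+V₁)/(V₂−V₁)).
(V₂+V₁)/(V₂−V₁) = (5633+1499)/(5633−1499) = 1.7252; √ = 1.3135.
x_cross = 2·40.8·1.3135 = 107.18 m.

107.2 m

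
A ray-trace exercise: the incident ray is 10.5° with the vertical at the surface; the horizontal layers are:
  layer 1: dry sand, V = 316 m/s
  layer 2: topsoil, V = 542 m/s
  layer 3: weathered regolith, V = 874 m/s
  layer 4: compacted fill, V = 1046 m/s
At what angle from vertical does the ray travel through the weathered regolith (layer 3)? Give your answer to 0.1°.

30.3°

Ray parameter p = sin 10.5° / 316 = 5.7669e-04 s/m.
sin θ_3 = p·V_3 = 5.7669e-04 × 874 = 0.5040.
θ_3 = arcsin 0.5040 = 30.27°.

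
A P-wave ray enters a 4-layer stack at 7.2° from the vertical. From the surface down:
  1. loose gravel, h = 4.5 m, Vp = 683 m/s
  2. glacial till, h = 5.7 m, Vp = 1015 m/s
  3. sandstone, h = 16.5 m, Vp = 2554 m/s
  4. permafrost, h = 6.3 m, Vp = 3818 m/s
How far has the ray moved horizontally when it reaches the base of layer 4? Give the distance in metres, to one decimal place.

16.6 m

Ray parameter p = sin 7.2° / 683 m/s = 1.8350e-04 s/m.
Layer 1: θ = 7.20°; offset = 4.5·tan 7.20° = 0.568 m.
Layer 2: sin θ = p·1015 = 0.1863 → θ = 10.73°; offset = 5.7·tan 10.73° = 1.081 m.
Layer 3: sin θ = p·2554 = 0.4687 → θ = 27.95°; offset = 16.5·tan 27.95° = 8.754 m.
Layer 4: sin θ = p·3818 = 0.7006 → θ = 44.48°; offset = 6.3·tan 44.48° = 6.186 m.
Total horizontal offset = 16.589 m.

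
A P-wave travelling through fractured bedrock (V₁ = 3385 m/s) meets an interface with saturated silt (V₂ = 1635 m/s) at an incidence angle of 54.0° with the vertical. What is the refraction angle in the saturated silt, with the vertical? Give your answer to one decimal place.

23.0°

sin θ₁/V₁ = sin θ₂/V₂ ⇒ sin θ₂ = 1635·sin 54.0°/3385 = 1635·0.8090/3385 = 0.3908.
θ₂ = arcsin 0.3908 = 23.00° from the normal.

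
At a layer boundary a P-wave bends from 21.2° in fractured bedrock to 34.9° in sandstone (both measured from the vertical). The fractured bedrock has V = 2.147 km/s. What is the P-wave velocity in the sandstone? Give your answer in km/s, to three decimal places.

sin 21.2° = 0.3616; sin 34.9° = 0.5721.
V₂ = V₁·(sin θ₂/sin θ₁) = 2.147·(0.5721/0.3616) = 3.397 km/s.

3.397 km/s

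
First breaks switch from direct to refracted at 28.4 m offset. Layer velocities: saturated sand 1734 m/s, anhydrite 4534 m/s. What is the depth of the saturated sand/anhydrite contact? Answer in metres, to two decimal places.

9.49 m

h = (x_cross/2)·√((V₂−V₁)/(V₂+V₁)).
(V₂−V₁)/(V₂+V₁) = (4534−1734)/(4534+1734) = 0.4467; √ = 0.6684.
h = (28.4/2)·0.6684 = 9.49 m.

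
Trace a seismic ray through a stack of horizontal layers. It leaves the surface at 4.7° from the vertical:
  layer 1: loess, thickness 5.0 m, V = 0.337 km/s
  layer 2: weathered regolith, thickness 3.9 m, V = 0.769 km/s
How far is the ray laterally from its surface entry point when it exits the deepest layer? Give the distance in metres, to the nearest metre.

Apply Snell's law at each interface; in layer i the horizontal offset is hᵢ·tan θᵢ.
Layer 1: θ = 4.70°; offset = 5.0·tan 4.70° = 0.411 m.
Layer 2: sin θ = 0.769·sin 4.7°/0.337 = 0.1870, θ = 10.78°; offset = 3.9·tan 10.78° = 0.742 m.
Σ offsets = 1.153 m.

1 m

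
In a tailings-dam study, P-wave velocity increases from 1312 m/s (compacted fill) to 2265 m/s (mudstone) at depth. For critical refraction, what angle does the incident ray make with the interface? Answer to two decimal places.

54.60°

At critical incidence the refracted ray runs along the interface (θ₂ = 90°), so sin θ_c = V₁/V₂.
θ_c = arcsin(1312/2265) = arcsin 0.5792 = 35.40°.
Measured from the interface: 90° − 35.40° = 54.60°.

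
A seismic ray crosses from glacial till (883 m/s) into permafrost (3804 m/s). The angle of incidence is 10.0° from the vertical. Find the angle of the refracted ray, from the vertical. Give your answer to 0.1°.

Snell's law: sin θ₂ = (V₂/V₁)·sin θ₁ = (3804/883)·sin 10.0° = 0.7481.
θ₂ = arcsin 0.7481 = 48.42° from the normal.

48.4°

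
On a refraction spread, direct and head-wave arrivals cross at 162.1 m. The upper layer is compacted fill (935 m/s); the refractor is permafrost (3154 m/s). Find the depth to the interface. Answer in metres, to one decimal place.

x_cross = 2h·√((V₂+V₁)/(V₂−V₁)) → h = x_cross / (2·√((V₂+V₁)/(V₂−V₁))).
√((V₂+V₁)/(V₂−V₁)) = √((3154+935)/(3154−935)) = 1.3575.
h = 162.1 / (2·1.3575) = 59.71 m.

59.7 m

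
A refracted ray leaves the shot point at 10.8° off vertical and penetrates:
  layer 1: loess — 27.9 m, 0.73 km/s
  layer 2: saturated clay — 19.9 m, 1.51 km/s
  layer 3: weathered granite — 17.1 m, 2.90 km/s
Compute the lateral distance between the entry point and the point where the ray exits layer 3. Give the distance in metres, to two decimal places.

Apply Snell's law at each interface; in layer i the horizontal offset is hᵢ·tan θᵢ.
Layer 1: θ = 10.80°; offset = 27.9·tan 10.80° = 5.3222 m.
Layer 2: sin θ = 1.51·sin 10.8°/0.73 = 0.3876, θ = 22.81°; offset = 19.9·tan 22.81° = 8.3673 m.
Layer 3: sin θ = 2.90·sin 10.8°/0.73 = 0.7444, θ = 48.11°; offset = 17.1·tan 48.11° = 19.0629 m.
Σ offsets = 32.7523 m.

32.75 m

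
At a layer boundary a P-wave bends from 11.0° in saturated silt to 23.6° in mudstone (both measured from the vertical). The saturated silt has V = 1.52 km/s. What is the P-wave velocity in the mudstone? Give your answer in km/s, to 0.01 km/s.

sin 11.0° = 0.1908; sin 23.6° = 0.4003.
V₂ = V₁·(sin θ₂/sin θ₁) = 1.52·(0.4003/0.1908) = 3.19 km/s.

3.19 km/s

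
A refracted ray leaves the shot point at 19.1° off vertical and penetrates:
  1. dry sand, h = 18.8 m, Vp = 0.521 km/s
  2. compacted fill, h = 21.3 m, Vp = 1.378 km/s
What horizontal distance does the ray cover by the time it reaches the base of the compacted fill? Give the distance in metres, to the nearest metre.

Apply Snell's law at each interface; in layer i the horizontal offset is hᵢ·tan θᵢ.
Layer 1: θ = 19.10°; offset = 18.8·tan 19.10° = 6.510 m.
Layer 2: sin θ = 1.378·sin 19.1°/0.521 = 0.8655, θ = 59.94°; offset = 21.3·tan 59.94° = 36.797 m.
Total horizontal offset = 43.307 m.

43 m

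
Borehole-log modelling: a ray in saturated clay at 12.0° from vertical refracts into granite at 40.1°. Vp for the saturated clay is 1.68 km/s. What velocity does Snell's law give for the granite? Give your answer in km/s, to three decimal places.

5.205 km/s

sin 12.0° = 0.2079; sin 40.1° = 0.6441.
V₂ = V₁·(sin θ₂/sin θ₁) = 1.68·(0.6441/0.2079) = 5.205 km/s.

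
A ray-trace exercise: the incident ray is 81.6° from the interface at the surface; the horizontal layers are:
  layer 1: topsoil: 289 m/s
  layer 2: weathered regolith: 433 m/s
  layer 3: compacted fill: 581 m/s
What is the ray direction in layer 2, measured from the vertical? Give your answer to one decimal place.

From the normal: θ₁ = 90° − 81.6° = 8.4°.
Snell's law across each interface conserves sin θ / V, so sin θ_2 = V_2·sin θ₁/V₁.
sin θ_2 = 433 × sin 8.4° / 289 = 0.2189.
θ_2 = arcsin 0.2189 = 12.64°.

12.6°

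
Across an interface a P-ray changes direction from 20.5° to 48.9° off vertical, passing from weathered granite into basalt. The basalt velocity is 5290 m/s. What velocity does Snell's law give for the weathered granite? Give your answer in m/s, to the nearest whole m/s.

2458 m/s

sin 20.5° = 0.3502; sin 48.9° = 0.7536.
V₁ = V₂·(sin θ₁/sin θ₂) = 5290·(0.3502/0.7536) = 2458.45 m/s.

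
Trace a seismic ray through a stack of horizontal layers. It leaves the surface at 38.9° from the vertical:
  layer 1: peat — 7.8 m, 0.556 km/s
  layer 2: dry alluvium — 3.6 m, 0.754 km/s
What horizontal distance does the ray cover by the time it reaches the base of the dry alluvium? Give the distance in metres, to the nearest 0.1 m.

12.1 m

p = sin θ₁/V₁ = sin 38.9°/0.556 = 1.1294e+00 s/km is conserved through the stack.
Layer 1: θ = 38.90°; offset = 7.8·tan 38.90° = 6.294 m.
Layer 2: sin θ = p·0.754 = 0.8516 → θ = 58.39°; offset = 3.6·tan 58.39° = 5.848 m.
Summing the layer offsets gives 12.142 m.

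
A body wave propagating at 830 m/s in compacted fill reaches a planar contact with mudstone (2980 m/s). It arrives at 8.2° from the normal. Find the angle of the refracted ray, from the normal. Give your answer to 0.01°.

30.80°

sin θ₁/V₁ = sin θ₂/V₂ ⇒ sin θ₂ = 2980·sin 8.2°/830 = 2980·0.1426/830 = 0.5121.
θ₂ = arcsin 0.5121 = 30.80° from the normal.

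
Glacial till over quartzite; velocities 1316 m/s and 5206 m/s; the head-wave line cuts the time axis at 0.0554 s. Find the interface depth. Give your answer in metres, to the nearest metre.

38 m

h = tᵢ·V₁·V₂ / (2·√(V₂²−V₁²)).
√(V₂²−V₁²) = √(5206² − 1316²) = 5036.9 m/s.
h = 0.0554 s × 1316 × 5206 / (2 × 5036.9) = 37.68 m.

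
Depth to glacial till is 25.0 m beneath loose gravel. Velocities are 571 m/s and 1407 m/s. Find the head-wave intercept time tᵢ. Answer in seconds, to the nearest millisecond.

0.080 s

tᵢ = 2h·√(V₂²−V₁²)/(V₁V₂).
√(V₂²−V₁²) = √(1407²−571²) = 1285.9 m/s.
tᵢ = 2·25.0·1285.9/(571·1407) = 0.08003 s.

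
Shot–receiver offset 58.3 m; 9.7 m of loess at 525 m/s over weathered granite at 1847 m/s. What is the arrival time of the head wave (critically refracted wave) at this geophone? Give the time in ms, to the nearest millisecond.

67 ms

θ_c = arcsin(V₁/V₂) = arcsin(525/1847) = 16.51°, cos θ_c = 0.9588.
Intercept time tᵢ = 2h cos θ_c / V₁ = 2·9.7·0.9588/525 = 0.03543 s.
t = x/V₂ + tᵢ = 58.3/1847 + 0.03543 = 0.06699 s.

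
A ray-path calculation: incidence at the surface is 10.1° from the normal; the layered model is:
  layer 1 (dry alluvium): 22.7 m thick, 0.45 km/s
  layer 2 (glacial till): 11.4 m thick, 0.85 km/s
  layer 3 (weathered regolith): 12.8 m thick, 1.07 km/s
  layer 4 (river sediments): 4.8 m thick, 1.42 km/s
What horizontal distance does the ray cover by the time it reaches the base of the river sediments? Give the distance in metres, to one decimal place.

Apply Snell's law at each interface; in layer i the horizontal offset is hᵢ·tan θᵢ.
Layer 1: θ = 10.10°; offset = 22.7·tan 10.10° = 4.043 m.
Layer 2: sin θ = 0.85·sin 10.1°/0.45 = 0.3312, θ = 19.34°; offset = 11.4·tan 19.34° = 4.002 m.
Layer 3: sin θ = 1.07·sin 10.1°/0.45 = 0.4170, θ = 24.64°; offset = 12.8·tan 24.64° = 5.872 m.
Layer 4: sin θ = 1.42·sin 10.1°/0.45 = 0.5534, θ = 33.60°; offset = 4.8·tan 33.60° = 3.189 m.
Total horizontal offset = 17.107 m.

17.1 m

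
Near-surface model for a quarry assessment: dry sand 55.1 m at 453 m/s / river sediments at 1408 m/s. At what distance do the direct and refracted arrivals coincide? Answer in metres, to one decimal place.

153.8 m

x_cross = 2h·√((V₂+V₁)/(V₂−V₁)).
(V₂+V₁)/(V₂−V₁) = (1408+453)/(1408−453) = 1.9487; √ = 1.3960.
x_cross = 2·55.1·1.3960 = 153.83 m.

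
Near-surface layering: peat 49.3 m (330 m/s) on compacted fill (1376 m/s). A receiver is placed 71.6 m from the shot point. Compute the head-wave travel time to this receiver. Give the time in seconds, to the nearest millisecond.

0.342 s

t = x/V₂ + 2h·√(V₂²−V₁²)/(V₁V₂).
√(V₂²−V₁²) = √(1376²−330²) = 1335.8 m/s; delay term = 2·49.3·1335.8/(330·1376) = 0.29007 s.
t = 71.6/1376 + 0.29007 = 0.34210 s.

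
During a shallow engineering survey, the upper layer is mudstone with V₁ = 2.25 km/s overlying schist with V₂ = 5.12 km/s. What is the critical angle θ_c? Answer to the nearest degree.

26°

At critical incidence the refracted ray runs along the interface (θ₂ = 90°), so sin θ_c = V₁/V₂.
θ_c = arcsin(2.25/5.12) = arcsin 0.4395 = 26.07°.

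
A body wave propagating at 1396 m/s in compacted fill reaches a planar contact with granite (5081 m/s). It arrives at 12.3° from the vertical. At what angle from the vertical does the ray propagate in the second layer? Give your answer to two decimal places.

sin θ₁/V₁ = sin θ₂/V₂ ⇒ sin θ₂ = 5081·sin 12.3°/1396 = 5081·0.2130/1396 = 0.7754.
θ₂ = arcsin 0.7754 = 50.84° from the normal.

50.84°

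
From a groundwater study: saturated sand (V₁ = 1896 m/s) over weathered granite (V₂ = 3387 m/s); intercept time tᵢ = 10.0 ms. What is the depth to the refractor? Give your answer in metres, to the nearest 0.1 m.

11.4 m

h = tᵢ·V₁·V₂ / (2·√(V₂²−V₁²)).
√(V₂²−V₁²) = √(3387² − 1896²) = 2806.6 m/s.
h = 0.01 s × 1896 × 3387 / (2 × 2806.6) = 11.44 m.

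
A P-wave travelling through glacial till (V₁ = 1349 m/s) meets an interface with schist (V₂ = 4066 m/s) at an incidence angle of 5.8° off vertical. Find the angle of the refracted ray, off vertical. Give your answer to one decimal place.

17.7°

sin θ₁/V₁ = sin θ₂/V₂ ⇒ sin θ₂ = 4066·sin 5.8°/1349 = 4066·0.1011/1349 = 0.3046.
θ₂ = sin⁻¹(0.3046) = 17.73° (from vertical).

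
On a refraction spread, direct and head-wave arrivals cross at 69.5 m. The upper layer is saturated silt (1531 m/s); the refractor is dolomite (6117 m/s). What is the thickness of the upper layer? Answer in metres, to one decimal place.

h = (x_cross/2)·√((V₂−V₁)/(V₂+V₁)).
(V₂−V₁)/(V₂+V₁) = (6117−1531)/(6117+1531) = 0.5996; √ = 0.7744.
h = (69.5/2)·0.7744 = 26.91 m.

26.9 m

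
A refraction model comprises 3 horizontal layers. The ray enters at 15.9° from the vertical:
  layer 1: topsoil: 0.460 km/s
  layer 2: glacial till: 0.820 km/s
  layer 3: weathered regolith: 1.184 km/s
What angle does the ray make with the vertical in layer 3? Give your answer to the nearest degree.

Ray parameter p = sin 15.9° / 0.460 = 5.9556e-01 s/km.
sin θ_3 = p·V_3 = 5.9556e-01 × 1.184 = 0.7051.
θ_3 = arcsin 0.7051 = 44.84°.

45°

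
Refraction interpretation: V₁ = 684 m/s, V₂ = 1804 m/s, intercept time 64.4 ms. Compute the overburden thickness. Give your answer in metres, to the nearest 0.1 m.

θ_c = arcsin(684/1804) = 22.28°; cos θ_c = 0.9253.
tᵢ = 2h cos θ_c/V₁ ⇒ h = tᵢ·V₁/(2 cos θ_c) = 0.0644·684/(2·0.9253) = 23.80 m.

23.8 m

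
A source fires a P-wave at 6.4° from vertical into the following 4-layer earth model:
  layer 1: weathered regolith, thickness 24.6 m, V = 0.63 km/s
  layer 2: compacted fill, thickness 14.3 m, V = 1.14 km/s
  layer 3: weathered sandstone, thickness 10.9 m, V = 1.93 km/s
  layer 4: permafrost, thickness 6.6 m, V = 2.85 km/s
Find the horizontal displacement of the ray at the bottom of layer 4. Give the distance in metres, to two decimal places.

13.52 m

Apply Snell's law at each interface; in layer i the horizontal offset is hᵢ·tan θᵢ.
Layer 1: θ = 6.40°; offset = 24.6·tan 6.40° = 2.7593 m.
Layer 2: sin θ = 1.14·sin 6.4°/0.63 = 0.2017, θ = 11.64°; offset = 14.3·tan 11.64° = 2.9449 m.
Layer 3: sin θ = 1.93·sin 6.4°/0.63 = 0.3415, θ = 19.97°; offset = 10.9·tan 19.97° = 3.9602 m.
Layer 4: sin θ = 2.85·sin 6.4°/0.63 = 0.5043, θ = 30.28°; offset = 6.6·tan 30.28° = 3.8540 m.
Total horizontal offset = 13.5185 m.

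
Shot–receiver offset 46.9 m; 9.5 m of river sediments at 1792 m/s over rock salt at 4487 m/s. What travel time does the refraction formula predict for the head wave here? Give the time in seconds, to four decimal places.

t = x/V₂ + 2h·√(V₂²−V₁²)/(V₁V₂).
√(V₂²−V₁²) = √(4487²−1792²) = 4113.6 m/s; delay term = 2·9.5·4113.6/(1792·4487) = 0.00972 s.
t = 46.9/4487 + 0.00972 = 0.02017 s.

0.0202 s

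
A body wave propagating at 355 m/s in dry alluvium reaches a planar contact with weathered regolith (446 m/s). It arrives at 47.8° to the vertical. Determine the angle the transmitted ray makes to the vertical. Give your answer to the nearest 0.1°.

Snell's law: sin θ₂ = (V₂/V₁)·sin θ₁ = (446/355)·sin 47.8° = 0.9307.
θ₂ = arcsin 0.9307 = 68.54° from the normal.

68.5°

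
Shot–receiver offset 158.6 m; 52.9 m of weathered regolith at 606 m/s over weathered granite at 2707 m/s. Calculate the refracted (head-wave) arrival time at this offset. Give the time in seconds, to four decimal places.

0.2287 s

θ_c = arcsin(V₁/V₂) = arcsin(606/2707) = 12.94°, cos θ_c = 0.9746.
Intercept time tᵢ = 2h cos θ_c / V₁ = 2·52.9·0.9746/606 = 0.17016 s.
t = x/V₂ + tᵢ = 158.6/2707 + 0.17016 = 0.22875 s.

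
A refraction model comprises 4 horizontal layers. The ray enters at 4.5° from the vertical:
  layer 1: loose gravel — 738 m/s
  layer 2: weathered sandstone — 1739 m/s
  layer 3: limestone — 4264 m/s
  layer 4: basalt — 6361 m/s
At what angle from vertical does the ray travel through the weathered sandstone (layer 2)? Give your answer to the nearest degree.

Snell's law across each interface conserves sin θ / V, so sin θ_2 = V_2·sin θ₁/V₁.
sin θ_2 = 1739 × sin 4.5° / 738 = 0.1849.
θ_2 = 10.65° from the vertical.

11°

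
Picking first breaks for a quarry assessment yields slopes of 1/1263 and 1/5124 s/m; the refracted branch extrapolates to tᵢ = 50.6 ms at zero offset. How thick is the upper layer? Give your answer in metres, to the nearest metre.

33 m

h = tᵢ·V₁·V₂ / (2·√(V₂²−V₁²)).
√(V₂²−V₁²) = √(5124² − 1263²) = 4965.9 m/s.
h = 0.0506 s × 1263 × 5124 / (2 × 4965.9) = 32.97 m.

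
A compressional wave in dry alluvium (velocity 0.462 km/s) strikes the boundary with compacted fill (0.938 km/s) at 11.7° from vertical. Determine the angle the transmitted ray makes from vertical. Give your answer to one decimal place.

24.3°

Snell's law: sin θ₂ = (V₂/V₁)·sin θ₁ = (0.938/0.462)·sin 11.7° = 0.4117.
θ₂ = sin⁻¹(0.4117) = 24.31° (from vertical).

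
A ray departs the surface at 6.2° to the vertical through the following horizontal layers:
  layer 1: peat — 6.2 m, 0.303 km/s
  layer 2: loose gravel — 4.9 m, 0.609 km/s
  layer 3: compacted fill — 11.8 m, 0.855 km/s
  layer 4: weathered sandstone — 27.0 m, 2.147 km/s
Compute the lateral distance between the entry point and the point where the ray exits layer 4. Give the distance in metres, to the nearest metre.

38 m

Apply Snell's law at each interface; in layer i the horizontal offset is hᵢ·tan θᵢ.
Layer 1: θ = 6.20°; offset = 6.2·tan 6.20° = 0.674 m.
Layer 2: sin θ = 0.609·sin 6.2°/0.303 = 0.2171, θ = 12.54°; offset = 4.9·tan 12.54° = 1.090 m.
Layer 3: sin θ = 0.855·sin 6.2°/0.303 = 0.3048, θ = 17.74°; offset = 11.8·tan 17.74° = 3.776 m.
Layer 4: sin θ = 2.147·sin 6.2°/0.303 = 0.7653, θ = 49.93°; offset = 27.0·tan 49.93° = 32.098 m.
Summing the layer offsets gives 37.637 m.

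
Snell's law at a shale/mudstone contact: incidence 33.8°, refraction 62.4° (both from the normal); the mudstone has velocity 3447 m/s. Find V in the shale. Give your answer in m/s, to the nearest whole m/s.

Snell's law: sin 33.8°/V₁ = sin 62.4°/V₂.
V₁ = V₂·sin 33.8°/sin 62.4° = 3447 × 0.6277 = 2163.78 m/s.

2164 m/s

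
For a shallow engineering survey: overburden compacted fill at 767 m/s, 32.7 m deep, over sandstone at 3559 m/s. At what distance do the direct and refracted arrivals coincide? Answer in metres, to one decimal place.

x_cross = 2h·√((V₂+V₁)/(V₂−V₁)).
(V₂+V₁)/(V₂−V₁) = (3559+767)/(3559−767) = 1.5494; √ = 1.2448.
x_cross = 2·32.7·1.2448 = 81.41 m.

81.4 m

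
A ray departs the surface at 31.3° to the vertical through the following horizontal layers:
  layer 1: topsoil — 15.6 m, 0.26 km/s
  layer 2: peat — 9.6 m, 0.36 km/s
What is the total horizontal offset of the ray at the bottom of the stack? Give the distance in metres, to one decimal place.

p = sin θ₁/V₁ = sin 31.3°/0.26 = 1.9982e+00 s/km is conserved through the stack.
Layer 1: θ = 31.30°; offset = 15.6·tan 31.30° = 9.485 m.
Layer 2: sin θ = p·0.36 = 0.7193 → θ = 46.00°; offset = 9.6·tan 46.00° = 9.941 m.
Σ offsets = 19.426 m.

19.4 m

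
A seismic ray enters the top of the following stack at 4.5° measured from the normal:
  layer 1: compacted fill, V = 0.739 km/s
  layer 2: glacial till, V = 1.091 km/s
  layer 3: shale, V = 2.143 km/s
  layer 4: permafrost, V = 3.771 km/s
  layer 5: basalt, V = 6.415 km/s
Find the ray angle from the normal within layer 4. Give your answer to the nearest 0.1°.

Snell's law across each interface conserves sin θ / V, so sin θ_4 = V_4·sin θ₁/V₁.
sin θ_4 = 3.771 × sin 4.5° / 0.739 = 0.4004.
θ_4 = 23.60° from the vertical.

23.6°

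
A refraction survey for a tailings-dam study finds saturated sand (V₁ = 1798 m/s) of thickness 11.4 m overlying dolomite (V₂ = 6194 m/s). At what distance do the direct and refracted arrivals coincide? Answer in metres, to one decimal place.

30.7 m

x_cross = 2h·√((V₂+V₁)/(V₂−V₁)).
(V₂+V₁)/(V₂−V₁) = (6194+1798)/(6194−1798) = 1.8180; √ = 1.3483.
x_cross = 2·11.4·1.3483 = 30.74 m.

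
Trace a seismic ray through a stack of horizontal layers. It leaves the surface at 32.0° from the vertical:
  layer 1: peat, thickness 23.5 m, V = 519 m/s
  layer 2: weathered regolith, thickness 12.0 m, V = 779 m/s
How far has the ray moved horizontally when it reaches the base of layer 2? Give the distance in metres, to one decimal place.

p = sin θ₁/V₁ = sin 32.0°/519 = 1.0210e-03 s/m is conserved through the stack.
Layer 1: θ = 32.00°; offset = 23.5·tan 32.00° = 14.684 m.
Layer 2: sin θ = p·779 = 0.7954 → θ = 52.69°; offset = 12.0·tan 52.69° = 15.748 m.
Σ offsets = 30.432 m.

30.4 m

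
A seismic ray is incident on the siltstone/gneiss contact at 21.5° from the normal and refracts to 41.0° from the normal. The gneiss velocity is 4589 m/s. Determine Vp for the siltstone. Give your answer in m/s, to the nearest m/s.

sin 21.5° = 0.3665; sin 41.0° = 0.6561.
V₁ = V₂·(sin θ₁/sin θ₂) = 4589·(0.3665/0.6561) = 2563.60 m/s.

2564 m/s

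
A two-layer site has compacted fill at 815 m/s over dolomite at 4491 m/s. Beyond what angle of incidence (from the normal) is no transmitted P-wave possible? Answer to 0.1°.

Critical incidence: sin θ_c = V₁/V₂ = 815/4491 = 0.1815.
θ_c = arcsin 0.1815 = 10.46°.

10.5°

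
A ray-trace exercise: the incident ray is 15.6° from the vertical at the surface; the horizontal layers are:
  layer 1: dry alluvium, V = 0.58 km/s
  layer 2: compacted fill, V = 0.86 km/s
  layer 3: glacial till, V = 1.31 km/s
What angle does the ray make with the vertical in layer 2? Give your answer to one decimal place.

23.5°

Ray parameter p = sin 15.6° / 0.58 = 4.6365e-01 s/km.
sin θ_2 = p·V_2 = 4.6365e-01 × 0.86 = 0.3987.
θ_2 = arcsin 0.3987 = 23.50°.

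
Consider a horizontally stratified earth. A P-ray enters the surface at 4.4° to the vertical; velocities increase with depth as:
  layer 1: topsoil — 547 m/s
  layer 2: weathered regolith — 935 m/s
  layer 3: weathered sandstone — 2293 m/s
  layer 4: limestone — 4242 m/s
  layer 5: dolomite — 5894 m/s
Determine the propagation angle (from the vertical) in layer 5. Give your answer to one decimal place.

55.8°

Ray parameter p = sin 4.4° / 547 = 1.4025e-04 s/m.
sin θ_5 = p·V_5 = 1.4025e-04 × 5894 = 0.8267.
θ_5 = arcsin 0.8267 = 55.76°.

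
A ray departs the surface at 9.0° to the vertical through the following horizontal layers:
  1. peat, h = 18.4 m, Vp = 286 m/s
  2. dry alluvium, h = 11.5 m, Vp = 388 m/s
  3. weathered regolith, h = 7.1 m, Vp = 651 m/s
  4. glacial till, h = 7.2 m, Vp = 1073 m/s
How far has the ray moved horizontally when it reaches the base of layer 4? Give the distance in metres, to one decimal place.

p = sin θ₁/V₁ = sin 9.0°/286 = 5.4697e-04 s/m is conserved through the stack.
Layer 1: θ = 9.00°; offset = 18.4·tan 9.00° = 2.914 m.
Layer 2: sin θ = p·388 = 0.2122 → θ = 12.25°; offset = 11.5·tan 12.25° = 2.497 m.
Layer 3: sin θ = p·651 = 0.3561 → θ = 20.86°; offset = 7.1·tan 20.86° = 2.705 m.
Layer 4: sin θ = p·1073 = 0.5869 → θ = 35.94°; offset = 7.2·tan 35.94° = 5.219 m.
Total horizontal offset = 13.336 m.

13.3 m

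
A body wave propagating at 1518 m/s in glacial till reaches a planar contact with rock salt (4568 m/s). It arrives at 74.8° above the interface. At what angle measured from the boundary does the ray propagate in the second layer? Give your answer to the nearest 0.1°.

37.9°

Angle from the normal: 90° − 74.8° = 15.2°.
sin θ₁/V₁ = sin θ₂/V₂ ⇒ sin θ₂ = 4568·sin 15.2°/1518 = 4568·0.2622/1518 = 0.7890.
θ₂ = sin⁻¹(0.7890) = 52.09° (from vertical).
From the interface: 90° − 52.09° = 37.91°.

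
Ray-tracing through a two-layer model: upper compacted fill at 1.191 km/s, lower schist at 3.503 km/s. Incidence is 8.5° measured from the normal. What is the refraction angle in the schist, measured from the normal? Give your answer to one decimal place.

25.8°

sin θ₁/V₁ = sin θ₂/V₂ ⇒ sin θ₂ = 3.503·sin 8.5°/1.191 = 3.503·0.1478/1.191 = 0.4347.
θ₂ = sin⁻¹(0.4347) = 25.77° (from vertical).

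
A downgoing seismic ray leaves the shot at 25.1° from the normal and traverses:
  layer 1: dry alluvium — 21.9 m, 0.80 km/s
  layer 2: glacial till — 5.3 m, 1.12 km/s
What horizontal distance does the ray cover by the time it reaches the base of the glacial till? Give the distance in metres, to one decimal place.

14.2 m

Apply Snell's law at each interface; in layer i the horizontal offset is hᵢ·tan θᵢ.
Layer 1: θ = 25.10°; offset = 21.9·tan 25.10° = 10.259 m.
Layer 2: sin θ = 1.12·sin 25.1°/0.80 = 0.5939, θ = 36.43°; offset = 5.3·tan 36.43° = 3.912 m.
Total horizontal offset = 14.171 m.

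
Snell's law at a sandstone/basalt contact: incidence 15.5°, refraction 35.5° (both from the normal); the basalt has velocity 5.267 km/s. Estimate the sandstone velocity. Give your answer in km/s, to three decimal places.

2.424 km/s

Snell's law: sin 15.5°/V₁ = sin 35.5°/V₂.
V₁ = V₂·sin 15.5°/sin 35.5° = 5.267 × 0.4602 = 2.424 km/s.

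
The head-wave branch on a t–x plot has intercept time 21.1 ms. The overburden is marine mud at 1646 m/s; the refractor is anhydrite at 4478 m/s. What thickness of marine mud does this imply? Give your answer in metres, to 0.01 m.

18.67 m

θ_c = arcsin(1646/4478) = 21.57°; cos θ_c = 0.9300.
tᵢ = 2h cos θ_c/V₁ ⇒ h = tᵢ·V₁/(2 cos θ_c) = 0.0211·1646/(2·0.9300) = 18.67 m.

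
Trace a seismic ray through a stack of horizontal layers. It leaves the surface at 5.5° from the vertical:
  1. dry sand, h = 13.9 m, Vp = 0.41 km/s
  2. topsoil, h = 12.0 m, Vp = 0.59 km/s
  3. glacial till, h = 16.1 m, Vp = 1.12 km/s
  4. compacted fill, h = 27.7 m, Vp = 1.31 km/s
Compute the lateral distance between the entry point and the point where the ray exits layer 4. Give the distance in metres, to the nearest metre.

16 m

Ray parameter p = sin 5.5° / 0.41 km/s = 2.3377e-01 s/km.
Layer 1: θ = 5.50°; offset = 13.9·tan 5.50° = 1.338 m.
Layer 2: sin θ = p·0.59 = 0.1379 → θ = 7.93°; offset = 12.0·tan 7.93° = 1.671 m.
Layer 3: sin θ = p·1.12 = 0.2618 → θ = 15.18°; offset = 16.1·tan 15.18° = 4.368 m.
Layer 4: sin θ = p·1.31 = 0.3062 → θ = 17.83°; offset = 27.7·tan 17.83° = 8.911 m.
Summing the layer offsets gives 16.288 m.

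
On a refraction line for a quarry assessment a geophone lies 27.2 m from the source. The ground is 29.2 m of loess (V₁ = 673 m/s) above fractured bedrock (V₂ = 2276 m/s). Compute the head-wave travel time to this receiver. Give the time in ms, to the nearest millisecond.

t = x/V₂ + 2h·√(V₂²−V₁²)/(V₁V₂).
√(V₂²−V₁²) = √(2276²−673²) = 2174.2 m/s; delay term = 2·29.2·2174.2/(673·2276) = 0.08290 s.
t = 27.2/2276 + 0.08290 = 0.09485 s.

95 ms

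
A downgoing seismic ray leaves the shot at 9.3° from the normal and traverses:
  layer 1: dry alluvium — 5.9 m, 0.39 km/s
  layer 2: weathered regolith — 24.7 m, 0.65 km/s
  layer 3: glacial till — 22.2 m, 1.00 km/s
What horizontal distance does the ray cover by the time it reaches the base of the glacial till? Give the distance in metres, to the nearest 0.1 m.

Apply Snell's law at each interface; in layer i the horizontal offset is hᵢ·tan θᵢ.
Layer 1: θ = 9.30°; offset = 5.9·tan 9.30° = 0.966 m.
Layer 2: sin θ = 0.65·sin 9.3°/0.39 = 0.2693, θ = 15.62°; offset = 24.7·tan 15.62° = 6.908 m.
Layer 3: sin θ = 1.00·sin 9.3°/0.39 = 0.4144, θ = 24.48°; offset = 22.2·tan 24.48° = 10.108 m.
Σ offsets = 17.982 m.

18.0 m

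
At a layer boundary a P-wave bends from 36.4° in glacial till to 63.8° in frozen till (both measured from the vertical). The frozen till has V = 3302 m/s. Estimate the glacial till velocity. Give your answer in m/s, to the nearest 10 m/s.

sin 36.4° = 0.5934; sin 63.8° = 0.8973.
V₁ = V₂·(sin θ₁/sin θ₂) = 3302·(0.5934/0.8973) = 2183.84 m/s.

2180 m/s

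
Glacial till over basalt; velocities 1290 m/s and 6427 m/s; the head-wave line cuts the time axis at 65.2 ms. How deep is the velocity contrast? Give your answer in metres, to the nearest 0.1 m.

42.9 m

θ_c = arcsin(1290/6427) = 11.58°; cos θ_c = 0.9796.
tᵢ = 2h cos θ_c/V₁ ⇒ h = tᵢ·V₁/(2 cos θ_c) = 0.0652·1290/(2·0.9796) = 42.93 m.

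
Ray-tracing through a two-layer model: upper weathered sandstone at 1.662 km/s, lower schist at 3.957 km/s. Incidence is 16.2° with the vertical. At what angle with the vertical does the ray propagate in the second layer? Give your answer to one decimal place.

41.6°

sin θ₁/V₁ = sin θ₂/V₂ ⇒ sin θ₂ = 3.957·sin 16.2°/1.662 = 3.957·0.2790/1.662 = 0.6642.
θ₂ = arcsin 0.6642 = 41.62° from the normal.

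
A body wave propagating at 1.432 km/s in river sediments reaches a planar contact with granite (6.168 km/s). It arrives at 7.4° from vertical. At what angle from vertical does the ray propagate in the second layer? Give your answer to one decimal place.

33.7°

Snell's law: sin θ₂ = (V₂/V₁)·sin θ₁ = (6.168/1.432)·sin 7.4° = 0.5548.
θ₂ = arcsin 0.5548 = 33.69° from the normal.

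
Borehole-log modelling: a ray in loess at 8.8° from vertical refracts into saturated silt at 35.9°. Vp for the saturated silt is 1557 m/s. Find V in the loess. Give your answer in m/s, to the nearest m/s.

Snell's law: sin 8.8°/V₁ = sin 35.9°/V₂.
V₁ = V₂·sin 8.8°/sin 35.9° = 1557 × 0.2609 = 406.22 m/s.

406 m/s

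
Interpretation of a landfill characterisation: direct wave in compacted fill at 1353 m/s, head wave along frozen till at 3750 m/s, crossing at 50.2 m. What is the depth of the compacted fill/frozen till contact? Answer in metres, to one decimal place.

h = (x_cross/2)·√((V₂−V₁)/(V₂+V₁)).
(V₂−V₁)/(V₂+V₁) = (3750−1353)/(3750+1353) = 0.4697; √ = 0.6854.
h = (50.2/2)·0.6854 = 17.20 m.

17.2 m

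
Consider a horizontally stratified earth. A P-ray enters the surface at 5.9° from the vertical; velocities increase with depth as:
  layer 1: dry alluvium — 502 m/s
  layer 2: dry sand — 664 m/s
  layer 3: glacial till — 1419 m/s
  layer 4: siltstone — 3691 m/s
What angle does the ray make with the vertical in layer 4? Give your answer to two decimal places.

Snell's law across each interface conserves sin θ / V, so sin θ_4 = V_4·sin θ₁/V₁.
sin θ_4 = 3691 × sin 5.9° / 502 = 0.7558.
θ_4 = arcsin 0.7558 = 49.09°.

49.09°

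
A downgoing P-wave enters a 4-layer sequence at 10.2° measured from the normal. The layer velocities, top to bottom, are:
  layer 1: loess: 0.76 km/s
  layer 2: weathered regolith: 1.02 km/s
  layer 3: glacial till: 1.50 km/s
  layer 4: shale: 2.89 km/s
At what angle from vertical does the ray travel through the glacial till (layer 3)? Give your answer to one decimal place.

Snell's law across each interface conserves sin θ / V, so sin θ_3 = V_3·sin θ₁/V₁.
sin θ_3 = 1.50 × sin 10.2° / 0.76 = 0.3495.
θ_3 = arcsin 0.3495 = 20.46°.

20.5°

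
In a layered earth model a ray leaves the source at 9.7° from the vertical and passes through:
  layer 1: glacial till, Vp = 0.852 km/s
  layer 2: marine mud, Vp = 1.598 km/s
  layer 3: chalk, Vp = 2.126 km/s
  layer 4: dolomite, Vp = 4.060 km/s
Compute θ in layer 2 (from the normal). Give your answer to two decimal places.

Ray parameter p = sin 9.7° / 0.852 = 1.9776e-01 s/km.
sin θ_2 = p·V_2 = 1.9776e-01 × 1.598 = 0.3160.
θ_2 = 18.42° from the vertical.

18.42°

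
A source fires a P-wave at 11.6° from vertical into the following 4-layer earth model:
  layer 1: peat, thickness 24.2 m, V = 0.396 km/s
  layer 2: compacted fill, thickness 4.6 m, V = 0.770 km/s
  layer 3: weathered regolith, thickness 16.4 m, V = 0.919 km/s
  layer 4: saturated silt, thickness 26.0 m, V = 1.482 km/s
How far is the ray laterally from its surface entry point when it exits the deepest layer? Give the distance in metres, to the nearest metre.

45 m

Ray parameter p = sin 11.6° / 0.396 km/s = 5.0777e-01 s/km.
Layer 1: θ = 11.60°; offset = 24.2·tan 11.60° = 4.968 m.
Layer 2: sin θ = p·0.770 = 0.3910 → θ = 23.02°; offset = 4.6·tan 23.02° = 1.954 m.
Layer 3: sin θ = p·0.919 = 0.4666 → θ = 27.82°; offset = 16.4·tan 27.82° = 8.653 m.
Layer 4: sin θ = p·1.482 = 0.7525 → θ = 48.81°; offset = 26.0·tan 48.81° = 29.709 m.
Σ offsets = 45.283 m.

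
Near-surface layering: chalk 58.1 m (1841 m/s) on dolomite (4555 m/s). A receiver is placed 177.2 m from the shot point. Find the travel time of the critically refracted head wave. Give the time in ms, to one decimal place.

96.6 ms

t = x/V₂ + 2h·√(V₂²−V₁²)/(V₁V₂).
√(V₂²−V₁²) = √(4555²−1841²) = 4166.4 m/s; delay term = 2·58.1·4166.4/(1841·4555) = 0.05773 s.
t = 177.2/4555 + 0.05773 = 0.09664 s.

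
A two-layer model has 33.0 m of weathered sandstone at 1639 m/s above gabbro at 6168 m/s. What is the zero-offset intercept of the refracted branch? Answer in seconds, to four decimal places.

tᵢ = 2h·√(V₂²−V₁²)/(V₁V₂).
√(V₂²−V₁²) = √(6168²−1639²) = 5946.3 m/s.
tᵢ = 2·33.0·5946.3/(1639·6168) = 0.03882 s.

0.0388 s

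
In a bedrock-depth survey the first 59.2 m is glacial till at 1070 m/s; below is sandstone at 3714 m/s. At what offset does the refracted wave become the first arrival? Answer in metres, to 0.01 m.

x_cross = 2h·√((V₂+V₁)/(V₂−V₁)).
(V₂+V₁)/(V₂−V₁) = (3714+1070)/(3714−1070) = 1.8094; √ = 1.3451.
x_cross = 2·59.2·1.3451 = 159.26 m.

159.26 m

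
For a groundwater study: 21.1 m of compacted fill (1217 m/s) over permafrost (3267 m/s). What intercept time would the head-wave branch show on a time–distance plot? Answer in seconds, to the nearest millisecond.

0.032 s

tᵢ = 2h·√(V₂²−V₁²)/(V₁V₂).
√(V₂²−V₁²) = √(3267²−1217²) = 3031.9 m/s.
tᵢ = 2·21.1·3031.9/(1217·3267) = 0.03218 s.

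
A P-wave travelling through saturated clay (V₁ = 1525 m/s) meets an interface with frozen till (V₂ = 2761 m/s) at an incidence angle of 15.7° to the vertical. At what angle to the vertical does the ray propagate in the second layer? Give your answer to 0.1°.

Snell's law: sin θ₂ = (V₂/V₁)·sin θ₁ = (2761/1525)·sin 15.7° = 0.4899.
θ₂ = sin⁻¹(0.4899) = 29.34° (from vertical).

29.3°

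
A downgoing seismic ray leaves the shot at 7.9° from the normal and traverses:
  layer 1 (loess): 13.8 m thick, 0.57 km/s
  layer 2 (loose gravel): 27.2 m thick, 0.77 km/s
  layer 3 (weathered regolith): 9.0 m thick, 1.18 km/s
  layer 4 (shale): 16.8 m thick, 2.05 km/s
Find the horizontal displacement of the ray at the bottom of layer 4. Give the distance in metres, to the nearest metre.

Ray parameter p = sin 7.9° / 0.57 km/s = 2.4113e-01 s/km.
Layer 1: θ = 7.90°; offset = 13.8·tan 7.90° = 1.915 m.
Layer 2: sin θ = p·0.77 = 0.1857 → θ = 10.70°; offset = 27.2·tan 10.70° = 5.140 m.
Layer 3: sin θ = p·1.18 = 0.2845 → θ = 16.53°; offset = 9.0·tan 16.53° = 2.671 m.
Layer 4: sin θ = p·2.05 = 0.4943 → θ = 29.62°; offset = 16.8·tan 29.62° = 9.553 m.
Total horizontal offset = 19.279 m.

19 m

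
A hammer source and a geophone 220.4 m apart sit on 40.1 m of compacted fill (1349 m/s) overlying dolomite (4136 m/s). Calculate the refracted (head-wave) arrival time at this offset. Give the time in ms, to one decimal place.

109.5 ms

θ_c = arcsin(V₁/V₂) = arcsin(1349/4136) = 19.04°, cos θ_c = 0.9453.
Intercept time tᵢ = 2h cos θ_c / V₁ = 2·40.1·0.9453/1349 = 0.05620 s.
t = x/V₂ + tᵢ = 220.4/4136 + 0.05620 = 0.10949 s.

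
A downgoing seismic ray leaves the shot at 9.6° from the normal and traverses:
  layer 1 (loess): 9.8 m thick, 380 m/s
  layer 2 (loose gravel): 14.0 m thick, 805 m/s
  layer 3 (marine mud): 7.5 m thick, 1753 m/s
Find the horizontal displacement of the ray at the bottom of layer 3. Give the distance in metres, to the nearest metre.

p = sin θ₁/V₁ = sin 9.6°/380 = 4.3887e-04 s/m is conserved through the stack.
Layer 1: θ = 9.60°; offset = 9.8·tan 9.60° = 1.658 m.
Layer 2: sin θ = p·805 = 0.3533 → θ = 20.69°; offset = 14.0·tan 20.69° = 5.287 m.
Layer 3: sin θ = p·1753 = 0.7693 → θ = 50.29°; offset = 7.5·tan 50.29° = 9.032 m.
Summing the layer offsets gives 15.976 m.

16 m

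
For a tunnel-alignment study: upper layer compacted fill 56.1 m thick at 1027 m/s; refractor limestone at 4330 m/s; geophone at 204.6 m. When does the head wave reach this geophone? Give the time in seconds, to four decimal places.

θ_c = arcsin(V₁/V₂) = arcsin(1027/4330) = 13.72°, cos θ_c = 0.9715.
Intercept time tᵢ = 2h cos θ_c / V₁ = 2·56.1·0.9715/1027 = 0.10613 s.
t = x/V₂ + tᵢ = 204.6/4330 + 0.10613 = 0.15338 s.

0.1534 s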